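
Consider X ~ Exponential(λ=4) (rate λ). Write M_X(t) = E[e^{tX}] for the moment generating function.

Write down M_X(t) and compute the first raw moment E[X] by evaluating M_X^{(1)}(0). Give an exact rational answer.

E[X] = D[M](0) = 1/4

M_X(t) = 4/(4 - t)
D[M](t) = 4/(t^2 - 8*t + 16)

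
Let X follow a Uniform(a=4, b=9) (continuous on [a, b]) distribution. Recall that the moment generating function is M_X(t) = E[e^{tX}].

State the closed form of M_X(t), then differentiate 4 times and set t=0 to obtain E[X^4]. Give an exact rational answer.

M_X(t) = (e^(9*t) - e^(4*t))/(5*t)
dM/dt = (9*t*e^(9*t) - 4*t*e^(4*t) - e^(9*t) + e^(4*t))/(5*t^2)
d^2M/dt^2 = (81*t^2*e^(9*t) - 16*t^2*e^(4*t) - 18*t*e^(9*t) + 8*t*e^(4*t) + 2*e^(9*t) - 2*e^(4*t))/(5*t^3)
d^3M/dt^3 = (729*t^3*e^(9*t) - 64*t^3*e^(4*t) - 243*t^2*e^(9*t) + 48*t^2*e^(4*t) + 54*t*e^(9*t) - 24*t*e^(4*t) - 6*e^(9*t) + 6*e^(4*t))/(5*t^4)

E[X^4] = d^4M/dt^4 |_{t=0} = 2321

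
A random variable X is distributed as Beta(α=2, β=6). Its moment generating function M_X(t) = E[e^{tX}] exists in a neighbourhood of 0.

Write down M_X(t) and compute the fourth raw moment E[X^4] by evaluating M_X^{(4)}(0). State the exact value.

E[X^4] = M^(4)(0) = 1/66

M_X(t) = ₁F₁(2; 8; t)
M^(4)(t) = ₁F₁(6; 12; t)/66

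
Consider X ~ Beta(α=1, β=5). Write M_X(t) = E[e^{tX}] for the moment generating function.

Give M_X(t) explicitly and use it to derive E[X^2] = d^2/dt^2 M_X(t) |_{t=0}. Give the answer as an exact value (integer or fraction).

M_X(t) = ₁F₁(1; 6; t)
M^(2)(t) = ₁F₁(3; 8; t)/21

E[X^2] = M^(2)(0) = 1/21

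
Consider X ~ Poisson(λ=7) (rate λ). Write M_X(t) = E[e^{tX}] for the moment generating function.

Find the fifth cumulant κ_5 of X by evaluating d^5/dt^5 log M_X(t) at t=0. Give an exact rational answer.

M_X(t) = e^(7*e^(t) - 7)
K_X(t) = log M_X(t) = 7*e^(t) - 7
K^(5)(t) = 7*e^(t)

κ_5 = K^(5)(0) = 7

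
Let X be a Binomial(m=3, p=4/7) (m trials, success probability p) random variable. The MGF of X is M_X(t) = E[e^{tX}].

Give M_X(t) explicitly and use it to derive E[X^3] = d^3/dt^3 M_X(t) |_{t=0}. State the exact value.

E[X^3] = M^(3)(0) = 2988/343

M_X(t) = (4*e^(t)/7 + 3/7)^3
M^(3)(t) = 1728*e^(3*t)/343 + 1152*e^(2*t)/343 + 108*e^(t)/343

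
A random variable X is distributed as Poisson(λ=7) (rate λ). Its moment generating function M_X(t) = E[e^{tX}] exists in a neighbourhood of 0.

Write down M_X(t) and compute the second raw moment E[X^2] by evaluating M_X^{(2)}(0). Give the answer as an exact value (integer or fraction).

M_X(t) = e^(7*e^(t) - 7)
M^(2)(t) = (49*e^(2*t)*e^(7*e^(t)) + 7*e^(t)*e^(7*e^(t)))*e^(-7)

E[X^2] = M^(2)(0) = 56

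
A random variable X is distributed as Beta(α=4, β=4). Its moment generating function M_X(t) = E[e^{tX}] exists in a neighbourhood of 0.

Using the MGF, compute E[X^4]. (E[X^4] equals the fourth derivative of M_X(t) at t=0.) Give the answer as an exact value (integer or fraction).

E[X^4] = M′′′′(0) = 7/66

M_X(t) = ₁F₁(4; 8; t)
M′(t) = ₁F₁(5; 9; t)/2
M′′(t) = 5*₁F₁(6; 10; t)/18
M′′′(t) = ₁F₁(7; 11; t)/6
M′′′′(t) = 7*₁F₁(8; 12; t)/66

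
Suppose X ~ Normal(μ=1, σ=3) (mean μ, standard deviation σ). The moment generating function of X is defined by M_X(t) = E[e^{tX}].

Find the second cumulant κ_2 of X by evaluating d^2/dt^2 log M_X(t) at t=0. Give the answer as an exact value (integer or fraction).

κ_2 = K^(2)(0) = 9

M_X(t) = e^(9*t^2/2 + t)
K_X(t) = log M_X(t) = 9*t^2/2 + t
K^(2)(t) = 9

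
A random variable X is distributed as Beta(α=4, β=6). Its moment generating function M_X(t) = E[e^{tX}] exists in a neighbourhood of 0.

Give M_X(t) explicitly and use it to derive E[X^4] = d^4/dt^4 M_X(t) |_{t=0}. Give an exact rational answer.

E[X^4] = d^4M/dt^4 |_{t=0} = 7/143

M_X(t) = ₁F₁(4; 10; t)
dM/dt = 2*₁F₁(5; 11; t)/5
d^2M/dt^2 = 2*₁F₁(6; 12; t)/11
d^3M/dt^3 = ₁F₁(7; 13; t)/11
d^4M/dt^4 = 7*₁F₁(8; 14; t)/143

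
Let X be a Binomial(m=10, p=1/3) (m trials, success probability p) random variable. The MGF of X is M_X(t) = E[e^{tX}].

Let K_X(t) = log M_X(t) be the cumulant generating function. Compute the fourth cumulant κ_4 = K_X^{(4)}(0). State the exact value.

M_X(t) = (e^(t)/3 + 2/3)^10
K_X(t) = log M_X(t) = 10*log(e^(t)/3 + 2/3)
D^4[K](t) = (20*e^(3*t) - 160*e^(2*t) + 80*e^(t))/(e^(4*t) + 8*e^(3*t) + 24*e^(2*t) + 32*e^(t) + 16)

κ_4 = D^4[K](0) = -20/27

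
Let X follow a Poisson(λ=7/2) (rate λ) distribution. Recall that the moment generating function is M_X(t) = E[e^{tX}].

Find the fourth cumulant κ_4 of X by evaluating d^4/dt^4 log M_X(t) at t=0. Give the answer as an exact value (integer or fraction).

M_X(t) = e^(7*e^(t)/2 - 7/2)
K_X(t) = log M_X(t) = 7*e^(t)/2 - 7/2
K^(4)(t) = 7*e^(t)/2

κ_4 = K^(4)(0) = 7/2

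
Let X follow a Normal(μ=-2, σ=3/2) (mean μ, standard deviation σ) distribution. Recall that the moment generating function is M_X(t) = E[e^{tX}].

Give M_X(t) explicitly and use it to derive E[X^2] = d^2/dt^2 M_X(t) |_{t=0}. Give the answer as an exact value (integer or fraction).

E[X^2] = M^(2)(0) = 25/4

M_X(t) = e^(9*t^2/8 - 2*t)
M^(2)(t) = (81*t^2*e^(9*t^2/8) - 144*t*e^(9*t^2/8) + 100*e^(9*t^2/8))*e^(-2*t)/16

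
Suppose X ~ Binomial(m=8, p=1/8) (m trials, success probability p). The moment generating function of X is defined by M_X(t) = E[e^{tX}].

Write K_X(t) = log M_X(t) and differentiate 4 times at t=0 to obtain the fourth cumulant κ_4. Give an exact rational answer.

κ_4 = K′′′′(0) = 77/256

M_X(t) = (e^(t)/8 + 7/8)^8
K_X(t) = log M_X(t) = 8*log(e^(t)/8 + 7/8)
K′(t) = 8*e^(t)/(e^(t) + 7)
K′′(t) = 56*e^(t)/(e^(2*t) + 14*e^(t) + 49)
K′′′(t) = (-56*e^(2*t) + 392*e^(t))/(e^(3*t) + 21*e^(2*t) + 147*e^(t) + 343)
K′′′′(t) = (56*e^(3*t) - 1568*e^(2*t) + 2744*e^(t))/(e^(4*t) + 28*e^(3*t) + 294*e^(2*t) + 1372*e^(t) + 2401)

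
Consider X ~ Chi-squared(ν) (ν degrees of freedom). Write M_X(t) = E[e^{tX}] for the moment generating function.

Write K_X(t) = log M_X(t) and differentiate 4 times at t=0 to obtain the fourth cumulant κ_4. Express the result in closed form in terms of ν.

κ_4 = d^4K/dt^4 |_{t=0} = 48*ν

M_X(t) = (1 - 2*t)^(-ν/2)
K_X(t) = log M_X(t) = -ν*log(1 - 2*t)/2
dK/dt = -ν/(2*t - 1)
d^2K/dt^2 = 2*ν/(4*t^2 - 4*t + 1)
d^3K/dt^3 = -8*ν/(8*t^3 - 12*t^2 + 6*t - 1)
d^4K/dt^4 = 48*ν/(16*t^4 - 32*t^3 + 24*t^2 - 8*t + 1)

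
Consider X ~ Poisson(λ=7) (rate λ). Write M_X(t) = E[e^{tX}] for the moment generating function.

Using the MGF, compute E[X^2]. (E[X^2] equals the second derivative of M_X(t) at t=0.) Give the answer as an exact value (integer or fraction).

M_X(t) = e^(7*e^(t) - 7)
dM/dt = 7*e^(-7)*e^(t)*e^(7*e^(t))
d^2M/dt^2 = (49*e^(2*t)*e^(7*e^(t)) + 7*e^(t)*e^(7*e^(t)))*e^(-7)

E[X^2] = d^2M/dt^2 |_{t=0} = 56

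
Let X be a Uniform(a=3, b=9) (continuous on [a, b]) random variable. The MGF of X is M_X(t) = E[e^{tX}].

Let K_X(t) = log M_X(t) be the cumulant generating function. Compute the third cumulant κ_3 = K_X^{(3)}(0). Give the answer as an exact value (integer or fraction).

κ_3 = K′′′(0) = 0

M_X(t) = (e^(9*t) - e^(3*t))/(6*t)
K_X(t) = log M_X(t) = -log(t) + log(e^(9*t) - e^(3*t)) - log(6)
K′(t) = (9*t*e^(6*t) - 3*t - e^(6*t) + 1)/(t*e^(6*t) - t)
K′′(t) = (-36*t^2*e^(6*t) + e^(12*t) - 2*e^(6*t) + 1)/(t^2*e^(12*t) - 2*t^2*e^(6*t) + t^2)
K′′′(t) = (216*t^3*e^(12*t) + 216*t^3*e^(6*t) - 2*e^(18*t) + 6*e^(12*t) - 6*e^(6*t) + 2)/(t^3*e^(18*t) - 3*t^3*e^(12*t) + 3*t^3*e^(6*t) - t^3)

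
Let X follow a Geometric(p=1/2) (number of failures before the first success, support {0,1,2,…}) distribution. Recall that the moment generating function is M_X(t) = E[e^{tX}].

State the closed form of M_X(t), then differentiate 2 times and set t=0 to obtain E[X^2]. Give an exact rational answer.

M_X(t) = 1/(2*(1 - e^(t)/2))
D^2[M](t) = (-e^(2*t) - 2*e^(t))/(e^(3*t) - 6*e^(2*t) + 12*e^(t) - 8)

E[X^2] = D^2[M](0) = 3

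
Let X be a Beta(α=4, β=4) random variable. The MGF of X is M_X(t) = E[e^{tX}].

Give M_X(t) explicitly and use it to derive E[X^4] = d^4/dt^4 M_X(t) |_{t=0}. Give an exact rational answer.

E[X^4] = M′′′′(0) = 7/66

M_X(t) = ₁F₁(4; 8; t)
M′(t) = ₁F₁(5; 9; t)/2
M′′(t) = 5*₁F₁(6; 10; t)/18
M′′′(t) = ₁F₁(7; 11; t)/6
M′′′′(t) = 7*₁F₁(8; 12; t)/66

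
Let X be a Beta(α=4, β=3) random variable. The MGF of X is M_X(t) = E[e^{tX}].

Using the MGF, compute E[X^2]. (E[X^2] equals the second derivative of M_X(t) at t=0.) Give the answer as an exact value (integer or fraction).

E[X^2] = M′′(0) = 5/14

M_X(t) = ₁F₁(4; 7; t)
M′(t) = 4*₁F₁(5; 8; t)/7
M′′(t) = 5*₁F₁(6; 9; t)/14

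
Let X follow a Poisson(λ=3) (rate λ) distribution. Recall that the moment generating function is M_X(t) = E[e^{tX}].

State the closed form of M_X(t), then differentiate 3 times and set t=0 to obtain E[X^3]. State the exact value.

E[X^3] = D^3[M](0) = 57

M_X(t) = e^(3*e^(t) - 3)
D^3[M](t) = (27*e^(3*t)*e^(3*e^(t)) + 27*e^(2*t)*e^(3*e^(t)) + 3*e^(t)*e^(3*e^(t)))*e^(-3)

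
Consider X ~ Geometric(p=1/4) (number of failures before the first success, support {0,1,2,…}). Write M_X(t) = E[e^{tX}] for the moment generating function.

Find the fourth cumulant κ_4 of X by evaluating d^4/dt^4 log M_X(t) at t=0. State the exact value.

M_X(t) = 1/(4*(1 - 3*e^(t)/4))
K_X(t) = log M_X(t) = -log(1 - 3*e^(t)/4) - 2*log(2)
K′(t) = -3*e^(t)/(3*e^(t) - 4)
K′′(t) = 12*e^(t)/(9*e^(2*t) - 24*e^(t) + 16)
K′′′(t) = (-36*e^(2*t) - 48*e^(t))/(27*e^(3*t) - 108*e^(2*t) + 144*e^(t) - 64)
K′′′′(t) = (108*e^(3*t) + 576*e^(2*t) + 192*e^(t))/(81*e^(4*t) - 432*e^(3*t) + 864*e^(2*t) - 768*e^(t) + 256)

κ_4 = K′′′′(0) = 876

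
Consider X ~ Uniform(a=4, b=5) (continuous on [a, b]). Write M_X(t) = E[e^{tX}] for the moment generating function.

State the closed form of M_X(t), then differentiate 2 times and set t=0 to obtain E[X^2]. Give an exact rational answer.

E[X^2] = d^2M/dt^2 |_{t=0} = 61/3

M_X(t) = (e^(5*t) - e^(4*t))/t
dM/dt = (5*t*e^(5*t) - 4*t*e^(4*t) - e^(5*t) + e^(4*t))/t^2
d^2M/dt^2 = (25*t^2*e^(5*t) - 16*t^2*e^(4*t) - 10*t*e^(5*t) + 8*t*e^(4*t) + 2*e^(5*t) - 2*e^(4*t))/t^3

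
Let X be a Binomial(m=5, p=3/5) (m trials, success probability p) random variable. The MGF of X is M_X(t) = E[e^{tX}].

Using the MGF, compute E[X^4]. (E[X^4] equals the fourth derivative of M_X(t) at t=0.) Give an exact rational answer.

M_X(t) = (3*e^(t)/5 + 2/5)^5
M^(4)(t) = 243*e^(5*t)/5 + 41472*e^(4*t)/625 + 17496*e^(3*t)/625 + 2304*e^(2*t)/625 + 48*e^(t)/625

E[X^4] = M^(4)(0) = 18339/125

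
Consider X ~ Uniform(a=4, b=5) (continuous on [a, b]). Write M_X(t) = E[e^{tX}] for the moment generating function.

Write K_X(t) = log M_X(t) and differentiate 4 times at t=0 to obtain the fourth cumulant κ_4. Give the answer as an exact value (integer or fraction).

κ_4 = d^4K/dt^4 |_{t=0} = -1/120

M_X(t) = (e^(5*t) - e^(4*t))/t
K_X(t) = log M_X(t) = -log(t) + log(e^(5*t) - e^(4*t))
dK/dt = (5*t*e^(t) - 4*t - e^(t) + 1)/(t*e^(t) - t)
d^2K/dt^2 = (-t^2*e^(t) + e^(2*t) - 2*e^(t) + 1)/(t^2*e^(2*t) - 2*t^2*e^(t) + t^2)
d^3K/dt^3 = (t^3*e^(2*t) + t^3*e^(t) - 2*e^(3*t) + 6*e^(2*t) - 6*e^(t) + 2)/(t^3*e^(3*t) - 3*t^3*e^(2*t) + 3*t^3*e^(t) - t^3)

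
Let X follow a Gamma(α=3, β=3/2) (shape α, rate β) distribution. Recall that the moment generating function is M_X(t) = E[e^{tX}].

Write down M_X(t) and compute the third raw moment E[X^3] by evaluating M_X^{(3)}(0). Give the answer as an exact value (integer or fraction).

E[X^3] = M′′′(0) = 160/9

M_X(t) = 27/(8*(3/2 - t)^3)
M′(t) = 162/(16*t^4 - 96*t^3 + 216*t^2 - 216*t + 81)
M′′(t) = -1296/(32*t^5 - 240*t^4 + 720*t^3 - 1080*t^2 + 810*t - 243)
M′′′(t) = 12960/(64*t^6 - 576*t^5 + 2160*t^4 - 4320*t^3 + 4860*t^2 - 2916*t + 729)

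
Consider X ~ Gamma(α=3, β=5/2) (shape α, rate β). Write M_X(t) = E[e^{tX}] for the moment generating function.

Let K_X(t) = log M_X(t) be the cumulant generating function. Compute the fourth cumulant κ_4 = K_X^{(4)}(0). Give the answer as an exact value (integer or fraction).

M_X(t) = 125/(8*(5/2 - t)^3)
K_X(t) = log M_X(t) = -3*log(5/2 - t) - 3*log(2) + 3*log(5)
K′(t) = -6/(2*t - 5)
K′′(t) = 12/(4*t^2 - 20*t + 25)
K′′′(t) = -48/(8*t^3 - 60*t^2 + 150*t - 125)
K′′′′(t) = 288/(16*t^4 - 160*t^3 + 600*t^2 - 1000*t + 625)

κ_4 = K′′′′(0) = 288/625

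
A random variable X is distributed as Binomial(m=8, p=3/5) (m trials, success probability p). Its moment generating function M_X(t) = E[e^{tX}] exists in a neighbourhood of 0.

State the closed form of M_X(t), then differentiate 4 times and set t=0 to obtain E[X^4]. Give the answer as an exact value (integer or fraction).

M_X(t) = (3*e^(t)/5 + 2/5)^8

E[X^4] = D^4[M](0) = 99888/125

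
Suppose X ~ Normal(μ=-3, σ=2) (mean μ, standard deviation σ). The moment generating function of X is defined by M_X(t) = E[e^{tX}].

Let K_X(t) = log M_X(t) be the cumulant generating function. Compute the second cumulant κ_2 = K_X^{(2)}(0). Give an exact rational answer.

κ_2 = d^2K/dt^2 |_{t=0} = 4

M_X(t) = e^(2*t^2 - 3*t)
K_X(t) = log M_X(t) = 2*t^2 - 3*t
dK/dt = 4*t - 3
d^2K/dt^2 = 4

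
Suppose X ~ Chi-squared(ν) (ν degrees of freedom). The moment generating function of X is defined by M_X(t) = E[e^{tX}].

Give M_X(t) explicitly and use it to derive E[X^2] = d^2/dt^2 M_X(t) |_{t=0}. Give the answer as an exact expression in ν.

E[X^2] = D^2[M](0) = ν*(ν + 2)

M_X(t) = (1 - 2*t)^(-ν/2)
D^2[M](t) = (ν^2 + 2*ν)/(4*t^2*(1 - 2*t)^(ν/2) - 4*t*(1 - 2*t)^(ν/2) + (1 - 2*t)^(ν/2))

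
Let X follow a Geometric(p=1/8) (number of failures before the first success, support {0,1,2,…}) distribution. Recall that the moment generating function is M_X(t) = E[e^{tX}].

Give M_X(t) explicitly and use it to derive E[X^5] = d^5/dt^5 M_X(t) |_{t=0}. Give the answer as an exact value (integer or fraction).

E[X^5] = M^(5)(0) = 2646007

M_X(t) = 1/(8*(1 - 7*e^(t)/8))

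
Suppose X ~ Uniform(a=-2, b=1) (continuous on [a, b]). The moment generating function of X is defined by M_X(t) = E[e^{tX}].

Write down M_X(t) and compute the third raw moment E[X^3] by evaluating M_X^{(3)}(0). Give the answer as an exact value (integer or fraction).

E[X^3] = d^3M/dt^3 |_{t=0} = -5/4

M_X(t) = (e^(t) - e^(-2*t))/(3*t)
dM/dt = (t*e^(3*t) + 2*t - e^(3*t) + 1)*e^(-2*t)/(3*t^2)
d^2M/dt^2 = (t^2*e^(3*t) - 4*t^2 - 2*t*e^(3*t) - 4*t + 2*e^(3*t) - 2)*e^(-2*t)/(3*t^3)
d^3M/dt^3 = (t^3*e^(3*t) + 8*t^3 - 3*t^2*e^(3*t) + 12*t^2 + 6*t*e^(3*t) + 12*t - 6*e^(3*t) + 6)*e^(-2*t)/(3*t^4)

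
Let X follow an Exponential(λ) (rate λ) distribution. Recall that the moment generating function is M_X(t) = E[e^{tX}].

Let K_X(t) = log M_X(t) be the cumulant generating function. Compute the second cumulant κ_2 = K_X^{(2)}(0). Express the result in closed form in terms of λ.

κ_2 = d^2K/dt^2 |_{t=0} = λ^(-2)

M_X(t) = λ/(λ - t)
K_X(t) = log M_X(t) = log(λ) - log(λ - t)
dK/dt = -1/(-λ + t)
d^2K/dt^2 = 1/(λ^2 - 2*λ*t + t^2)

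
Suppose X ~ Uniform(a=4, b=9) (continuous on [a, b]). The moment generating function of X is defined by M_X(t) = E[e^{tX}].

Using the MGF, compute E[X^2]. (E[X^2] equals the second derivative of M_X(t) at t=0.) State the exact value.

E[X^2] = M^(2)(0) = 133/3

M_X(t) = (e^(9*t) - e^(4*t))/(5*t)
M^(2)(t) = (81*t^2*e^(9*t) - 16*t^2*e^(4*t) - 18*t*e^(9*t) + 8*t*e^(4*t) + 2*e^(9*t) - 2*e^(4*t))/(5*t^3)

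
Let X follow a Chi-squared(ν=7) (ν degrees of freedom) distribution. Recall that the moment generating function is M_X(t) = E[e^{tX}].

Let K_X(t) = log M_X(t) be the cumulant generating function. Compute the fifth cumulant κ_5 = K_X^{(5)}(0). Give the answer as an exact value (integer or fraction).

κ_5 = K^(5)(0) = 2688

M_X(t) = (1 - 2*t)^(-7/2)
K_X(t) = log M_X(t) = -7*log(1 - 2*t)/2
K^(5)(t) = -2688/(32*t^5 - 80*t^4 + 80*t^3 - 40*t^2 + 10*t - 1)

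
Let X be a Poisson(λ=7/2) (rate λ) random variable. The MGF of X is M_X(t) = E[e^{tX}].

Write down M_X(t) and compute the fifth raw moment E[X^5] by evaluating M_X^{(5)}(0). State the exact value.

M_X(t) = e^(7*e^(t)/2 - 7/2)
D^5[M](t) = (16807*e^(5*t)*e^(7*e^(t)/2) + 48020*e^(4*t)*e^(7*e^(t)/2) + 34300*e^(3*t)*e^(7*e^(t)/2) + 5880*e^(2*t)*e^(7*e^(t)/2) + 112*e^(t)*e^(7*e^(t)/2))*e^(-7/2)/32

E[X^5] = D^5[M](0) = 105119/32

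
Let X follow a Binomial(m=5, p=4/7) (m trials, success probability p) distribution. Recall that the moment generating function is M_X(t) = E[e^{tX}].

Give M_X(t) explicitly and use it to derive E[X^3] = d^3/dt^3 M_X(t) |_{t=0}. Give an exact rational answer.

M_X(t) = (4*e^(t)/7 + 3/7)^5
dM/dt = 5120*e^(5*t)/16807 + 15360*e^(4*t)/16807 + 17280*e^(3*t)/16807 + 8640*e^(2*t)/16807 + 1620*e^(t)/16807
d^2M/dt^2 = 25600*e^(5*t)/16807 + 61440*e^(4*t)/16807 + 51840*e^(3*t)/16807 + 17280*e^(2*t)/16807 + 1620*e^(t)/16807
d^3M/dt^3 = 128000*e^(5*t)/16807 + 245760*e^(4*t)/16807 + 155520*e^(3*t)/16807 + 34560*e^(2*t)/16807 + 1620*e^(t)/16807

E[X^3] = d^3M/dt^3 |_{t=0} = 11540/343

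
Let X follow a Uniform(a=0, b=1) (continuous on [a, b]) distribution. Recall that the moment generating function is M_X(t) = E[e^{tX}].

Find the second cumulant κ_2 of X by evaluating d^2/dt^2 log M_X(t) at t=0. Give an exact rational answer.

M_X(t) = (e^(t) - 1)/t
K_X(t) = log M_X(t) = -log(t) + log(e^(t) - 1)
D^2[K](t) = (-t^2*e^(t) + e^(2*t) - 2*e^(t) + 1)/(t^2*e^(2*t) - 2*t^2*e^(t) + t^2)

κ_2 = D^2[K](0) = 1/12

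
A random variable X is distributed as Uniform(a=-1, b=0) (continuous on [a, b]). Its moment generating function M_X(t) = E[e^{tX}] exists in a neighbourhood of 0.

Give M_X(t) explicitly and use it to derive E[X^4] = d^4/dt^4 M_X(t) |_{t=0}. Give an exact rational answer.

E[X^4] = M^(4)(0) = 1/5

M_X(t) = (1 - e^(-t))/t
M^(4)(t) = (-t^4 - 4*t^3 - 12*t^2 - 24*t + 24*e^(t) - 24)*e^(-t)/t^5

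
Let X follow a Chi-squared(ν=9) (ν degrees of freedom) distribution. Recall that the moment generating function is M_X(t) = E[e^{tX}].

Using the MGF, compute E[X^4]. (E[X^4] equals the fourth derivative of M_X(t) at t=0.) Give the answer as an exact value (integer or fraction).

E[X^4] = d^4M/dt^4 |_{t=0} = 19305

M_X(t) = (1 - 2*t)^(-9/2)
dM/dt = -9/(32*t^5*√(1 - 2*t) - 80*t^4*√(1 - 2*t) + 80*t^3*√(1 - 2*t) - 40*t^2*√(1 - 2*t) + 10*t*√(1 - 2*t) - √(1 - 2*t))
d^2M/dt^2 = 99/(64*t^6*√(1 - 2*t) - 192*t^5*√(1 - 2*t) + 240*t^4*√(1 - 2*t) - 160*t^3*√(1 - 2*t) + 60*t^2*√(1 - 2*t) - 12*t*√(1 - 2*t) + √(1 - 2*t))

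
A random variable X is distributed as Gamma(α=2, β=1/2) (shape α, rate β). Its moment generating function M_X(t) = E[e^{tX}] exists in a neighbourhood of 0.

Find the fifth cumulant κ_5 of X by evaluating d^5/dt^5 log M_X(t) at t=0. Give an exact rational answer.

M_X(t) = 1/(4*(1/2 - t)^2)
K_X(t) = log M_X(t) = -2*log(1/2 - t) - 2*log(2)
D^5[K](t) = -1536/(32*t^5 - 80*t^4 + 80*t^3 - 40*t^2 + 10*t - 1)

κ_5 = D^5[K](0) = 1536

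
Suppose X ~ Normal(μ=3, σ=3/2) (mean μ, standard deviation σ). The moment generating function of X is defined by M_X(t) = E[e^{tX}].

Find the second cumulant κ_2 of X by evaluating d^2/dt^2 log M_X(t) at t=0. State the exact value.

κ_2 = K′′(0) = 9/4

M_X(t) = e^(9*t^2/8 + 3*t)
K_X(t) = log M_X(t) = 9*t^2/8 + 3*t
K′(t) = 9*t/4 + 3
K′′(t) = 9/4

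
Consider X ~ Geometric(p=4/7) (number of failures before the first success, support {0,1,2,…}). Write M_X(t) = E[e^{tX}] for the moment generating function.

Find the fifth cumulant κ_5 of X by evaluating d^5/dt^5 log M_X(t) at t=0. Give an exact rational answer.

M_X(t) = 4/(7*(1 - 3*e^(t)/7))
K_X(t) = log M_X(t) = -log(1 - 3*e^(t)/7) - log(7) + 2*log(2)
K′(t) = -3*e^(t)/(3*e^(t) - 7)
K′′(t) = 21*e^(t)/(9*e^(2*t) - 42*e^(t) + 49)
K′′′(t) = (-63*e^(2*t) - 147*e^(t))/(27*e^(3*t) - 189*e^(2*t) + 441*e^(t) - 343)
K′′′′(t) = (189*e^(3*t) + 1764*e^(2*t) + 1029*e^(t))/(81*e^(4*t) - 756*e^(3*t) + 2646*e^(2*t) - 4116*e^(t) + 2401)
K′′′′′(t) = (-567*e^(4*t) - 14553*e^(3*t) - 33957*e^(2*t) - 7203*e^(t))/(243*e^(5*t) - 2835*e^(4*t) + 13230*e^(3*t) - 30870*e^(2*t) + 36015*e^(t) - 16807)

κ_5 = K′′′′′(0) = 7035/128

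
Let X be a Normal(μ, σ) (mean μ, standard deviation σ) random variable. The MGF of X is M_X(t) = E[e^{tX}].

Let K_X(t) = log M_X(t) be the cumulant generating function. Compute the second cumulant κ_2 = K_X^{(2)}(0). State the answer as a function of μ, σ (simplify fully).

κ_2 = K^(2)(0) = σ^2

M_X(t) = e^(μ*t + σ^2*t^2/2)
K_X(t) = log M_X(t) = μ*t + σ^2*t^2/2
K^(2)(t) = σ^2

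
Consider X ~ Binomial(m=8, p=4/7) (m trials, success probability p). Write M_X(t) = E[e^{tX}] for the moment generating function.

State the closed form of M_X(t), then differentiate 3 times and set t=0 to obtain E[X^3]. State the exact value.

E[X^3] = D^3[M](0) = 5984/49

M_X(t) = (4*e^(t)/7 + 3/7)^8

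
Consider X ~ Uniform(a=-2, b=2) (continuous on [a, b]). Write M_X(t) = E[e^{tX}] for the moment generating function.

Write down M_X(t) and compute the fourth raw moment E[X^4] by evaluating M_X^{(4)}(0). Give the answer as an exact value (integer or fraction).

M_X(t) = (e^(2*t) - e^(-2*t))/(4*t)
dM/dt = (2*t*e^(4*t) + 2*t - e^(4*t) + 1)*e^(-2*t)/(4*t^2)
d^2M/dt^2 = (2*t^2*e^(4*t) - 2*t^2 - 2*t*e^(4*t) - 2*t + e^(4*t) - 1)*e^(-2*t)/(2*t^3)
d^3M/dt^3 = (4*t^3*e^(4*t) + 4*t^3 - 6*t^2*e^(4*t) + 6*t^2 + 6*t*e^(4*t) + 6*t - 3*e^(4*t) + 3)*e^(-2*t)/(2*t^4)
d^4M/dt^4 = (4*t^4*e^(4*t) - 4*t^4 - 8*t^3*e^(4*t) - 8*t^3 + 12*t^2*e^(4*t) - 12*t^2 - 12*t*e^(4*t) - 12*t + 6*e^(4*t) - 6)*e^(-2*t)/t^5

E[X^4] = d^4M/dt^4 |_{t=0} = 16/5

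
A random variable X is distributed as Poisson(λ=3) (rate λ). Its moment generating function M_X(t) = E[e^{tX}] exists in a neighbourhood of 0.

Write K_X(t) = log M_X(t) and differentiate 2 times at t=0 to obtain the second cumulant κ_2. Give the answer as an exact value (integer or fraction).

M_X(t) = e^(3*e^(t) - 3)
K_X(t) = log M_X(t) = 3*e^(t) - 3
dK/dt = 3*e^(t)
d^2K/dt^2 = 3*e^(t)

κ_2 = d^2K/dt^2 |_{t=0} = 3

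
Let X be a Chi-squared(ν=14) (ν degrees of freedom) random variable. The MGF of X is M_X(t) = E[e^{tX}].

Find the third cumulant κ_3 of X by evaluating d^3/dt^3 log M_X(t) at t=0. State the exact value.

κ_3 = K′′′(0) = 112

M_X(t) = (1 - 2*t)^(-7)
K_X(t) = log M_X(t) = -7*log(1 - 2*t)
K′(t) = -14/(2*t - 1)
K′′(t) = 28/(4*t^2 - 4*t + 1)
K′′′(t) = -112/(8*t^3 - 12*t^2 + 6*t - 1)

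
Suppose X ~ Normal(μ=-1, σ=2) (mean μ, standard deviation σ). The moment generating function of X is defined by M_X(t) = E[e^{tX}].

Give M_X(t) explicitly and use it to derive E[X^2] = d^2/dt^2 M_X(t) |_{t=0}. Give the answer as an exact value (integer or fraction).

E[X^2] = d^2M/dt^2 |_{t=0} = 5

M_X(t) = e^(2*t^2 - t)
dM/dt = 4*t*e^(-t)*e^(2*t^2) - e^(-t)*e^(2*t^2)
d^2M/dt^2 = (16*t^2*e^(2*t^2) - 8*t*e^(2*t^2) + 5*e^(2*t^2))*e^(-t)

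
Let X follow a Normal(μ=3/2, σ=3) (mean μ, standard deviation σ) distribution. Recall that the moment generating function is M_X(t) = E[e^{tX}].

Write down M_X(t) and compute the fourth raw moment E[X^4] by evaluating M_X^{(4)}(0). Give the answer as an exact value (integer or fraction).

E[X^4] = D^4[M](0) = 5913/16

M_X(t) = e^(9*t^2/2 + 3*t/2)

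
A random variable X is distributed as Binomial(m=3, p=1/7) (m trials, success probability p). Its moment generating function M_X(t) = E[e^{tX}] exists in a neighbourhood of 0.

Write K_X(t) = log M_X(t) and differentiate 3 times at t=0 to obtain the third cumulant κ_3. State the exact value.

κ_3 = K^(3)(0) = 90/343

M_X(t) = (e^(t)/7 + 6/7)^3
K_X(t) = log M_X(t) = 3*log(e^(t)/7 + 6/7)
K^(3)(t) = (-18*e^(2*t) + 108*e^(t))/(e^(3*t) + 18*e^(2*t) + 108*e^(t) + 216)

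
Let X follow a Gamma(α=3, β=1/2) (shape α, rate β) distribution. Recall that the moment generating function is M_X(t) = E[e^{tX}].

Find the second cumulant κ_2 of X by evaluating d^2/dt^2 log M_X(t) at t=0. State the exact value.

κ_2 = K^(2)(0) = 12

M_X(t) = 1/(8*(1/2 - t)^3)
K_X(t) = log M_X(t) = -3*log(1/2 - t) - 3*log(2)
K^(2)(t) = 12/(4*t^2 - 4*t + 1)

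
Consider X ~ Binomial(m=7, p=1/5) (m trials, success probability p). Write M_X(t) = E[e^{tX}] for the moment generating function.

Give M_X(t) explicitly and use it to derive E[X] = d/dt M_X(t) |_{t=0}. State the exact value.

M_X(t) = (e^(t)/5 + 4/5)^7
D[M](t) = 7*e^(7*t)/78125 + 168*e^(6*t)/78125 + 336*e^(5*t)/15625 + 1792*e^(4*t)/15625 + 5376*e^(3*t)/15625 + 43008*e^(2*t)/78125 + 28672*e^(t)/78125

E[X] = D[M](0) = 7/5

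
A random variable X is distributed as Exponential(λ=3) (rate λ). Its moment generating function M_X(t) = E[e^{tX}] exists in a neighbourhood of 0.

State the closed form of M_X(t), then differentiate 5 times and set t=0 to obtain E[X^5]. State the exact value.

E[X^5] = M′′′′′(0) = 40/81

M_X(t) = 3/(3 - t)
M′(t) = 3/(t^2 - 6*t + 9)
M′′(t) = -6/(t^3 - 9*t^2 + 27*t - 27)
M′′′(t) = 18/(t^4 - 12*t^3 + 54*t^2 - 108*t + 81)
M′′′′(t) = -72/(t^5 - 15*t^4 + 90*t^3 - 270*t^2 + 405*t - 243)
M′′′′′(t) = 360/(t^6 - 18*t^5 + 135*t^4 - 540*t^3 + 1215*t^2 - 1458*t + 729)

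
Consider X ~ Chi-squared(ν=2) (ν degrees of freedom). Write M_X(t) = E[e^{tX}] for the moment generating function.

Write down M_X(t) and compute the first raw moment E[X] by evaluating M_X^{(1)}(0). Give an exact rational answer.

E[X] = M′(0) = 2

M_X(t) = 1/(1 - 2*t)
M′(t) = 2/(4*t^2 - 4*t + 1)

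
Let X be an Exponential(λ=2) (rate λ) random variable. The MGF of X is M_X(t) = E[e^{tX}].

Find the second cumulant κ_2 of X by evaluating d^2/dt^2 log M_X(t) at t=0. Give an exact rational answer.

κ_2 = K^(2)(0) = 1/4

M_X(t) = 2/(2 - t)
K_X(t) = log M_X(t) = -log(2 - t) + log(2)
K^(2)(t) = 1/(t^2 - 4*t + 4)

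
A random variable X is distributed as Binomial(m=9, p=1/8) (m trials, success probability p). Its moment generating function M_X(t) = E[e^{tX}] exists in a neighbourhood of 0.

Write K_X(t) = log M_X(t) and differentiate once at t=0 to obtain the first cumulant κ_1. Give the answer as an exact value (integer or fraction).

M_X(t) = (e^(t)/8 + 7/8)^9
K_X(t) = log M_X(t) = 9*log(e^(t)/8 + 7/8)
K′(t) = 9*e^(t)/(e^(t) + 7)

κ_1 = K′(0) = 9/8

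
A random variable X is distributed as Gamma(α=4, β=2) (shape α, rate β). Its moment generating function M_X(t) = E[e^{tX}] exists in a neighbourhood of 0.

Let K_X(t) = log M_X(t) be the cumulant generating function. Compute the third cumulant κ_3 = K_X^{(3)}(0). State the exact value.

M_X(t) = 16/(2 - t)^4
K_X(t) = log M_X(t) = -4*log(2 - t) + 4*log(2)
dK/dt = -4/(t - 2)
d^2K/dt^2 = 4/(t^2 - 4*t + 4)
d^3K/dt^3 = -8/(t^3 - 6*t^2 + 12*t - 8)

κ_3 = d^3K/dt^3 |_{t=0} = 1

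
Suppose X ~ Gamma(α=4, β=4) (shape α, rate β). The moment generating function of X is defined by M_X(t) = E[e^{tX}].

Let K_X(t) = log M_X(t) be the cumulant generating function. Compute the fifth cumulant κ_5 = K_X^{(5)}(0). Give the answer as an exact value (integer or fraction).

M_X(t) = 256/(4 - t)^4
K_X(t) = log M_X(t) = -4*log(4 - t) + 8*log(2)
K′(t) = -4/(t - 4)
K′′(t) = 4/(t^2 - 8*t + 16)
K′′′(t) = -8/(t^3 - 12*t^2 + 48*t - 64)
K′′′′(t) = 24/(t^4 - 16*t^3 + 96*t^2 - 256*t + 256)
K′′′′′(t) = -96/(t^5 - 20*t^4 + 160*t^3 - 640*t^2 + 1280*t - 1024)

κ_5 = K′′′′′(0) = 3/32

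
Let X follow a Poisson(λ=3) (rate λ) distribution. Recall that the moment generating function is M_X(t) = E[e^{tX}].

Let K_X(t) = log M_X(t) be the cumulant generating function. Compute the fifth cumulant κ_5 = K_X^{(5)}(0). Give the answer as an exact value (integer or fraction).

M_X(t) = e^(3*e^(t) - 3)
K_X(t) = log M_X(t) = 3*e^(t) - 3
K^(5)(t) = 3*e^(t)

κ_5 = K^(5)(0) = 3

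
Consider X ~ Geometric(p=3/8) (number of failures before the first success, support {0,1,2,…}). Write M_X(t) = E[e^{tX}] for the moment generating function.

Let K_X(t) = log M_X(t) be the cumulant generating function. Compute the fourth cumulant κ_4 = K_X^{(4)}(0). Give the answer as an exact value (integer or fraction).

M_X(t) = 3/(8*(1 - 5*e^(t)/8))
K_X(t) = log M_X(t) = -log(1 - 5*e^(t)/8) - 3*log(2) + log(3)
dK/dt = -5*e^(t)/(5*e^(t) - 8)
d^2K/dt^2 = 40*e^(t)/(25*e^(2*t) - 80*e^(t) + 64)
d^3K/dt^3 = (-200*e^(2*t) - 320*e^(t))/(125*e^(3*t) - 600*e^(2*t) + 960*e^(t) - 512)
d^4K/dt^4 = (1000*e^(3*t) + 6400*e^(2*t) + 2560*e^(t))/(625*e^(4*t) - 4000*e^(3*t) + 9600*e^(2*t) - 10240*e^(t) + 4096)

κ_4 = d^4K/dt^4 |_{t=0} = 3320/27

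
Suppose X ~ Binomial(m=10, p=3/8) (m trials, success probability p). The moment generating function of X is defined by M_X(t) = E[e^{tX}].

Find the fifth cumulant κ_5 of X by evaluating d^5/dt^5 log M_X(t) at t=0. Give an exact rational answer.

M_X(t) = (3*e^(t)/8 + 5/8)^10
K_X(t) = log M_X(t) = 10*log(3*e^(t)/8 + 5/8)
dK/dt = 30*e^(t)/(3*e^(t) + 5)
d^2K/dt^2 = 150*e^(t)/(9*e^(2*t) + 30*e^(t) + 25)
d^3K/dt^3 = (-450*e^(2*t) + 750*e^(t))/(27*e^(3*t) + 135*e^(2*t) + 225*e^(t) + 125)
d^4K/dt^4 = (1350*e^(3*t) - 9000*e^(2*t) + 3750*e^(t))/(81*e^(4*t) + 540*e^(3*t) + 1350*e^(2*t) + 1500*e^(t) + 625)
d^5K/dt^5 = (-4050*e^(4*t) + 74250*e^(3*t) - 123750*e^(2*t) + 18750*e^(t))/(243*e^(5*t) + 2025*e^(4*t) + 6750*e^(3*t) + 11250*e^(2*t) + 9375*e^(t) + 3125)

κ_5 = d^5K/dt^5 |_{t=0} = -2175/2048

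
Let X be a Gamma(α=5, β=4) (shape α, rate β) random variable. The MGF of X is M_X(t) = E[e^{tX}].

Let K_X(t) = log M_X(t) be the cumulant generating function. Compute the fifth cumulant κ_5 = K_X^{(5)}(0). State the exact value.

M_X(t) = 1024/(4 - t)^5
K_X(t) = log M_X(t) = -5*log(4 - t) + 10*log(2)
dK/dt = -5/(t - 4)
d^2K/dt^2 = 5/(t^2 - 8*t + 16)
d^3K/dt^3 = -10/(t^3 - 12*t^2 + 48*t - 64)
d^4K/dt^4 = 30/(t^4 - 16*t^3 + 96*t^2 - 256*t + 256)
d^5K/dt^5 = -120/(t^5 - 20*t^4 + 160*t^3 - 640*t^2 + 1280*t - 1024)

κ_5 = d^5K/dt^5 |_{t=0} = 15/128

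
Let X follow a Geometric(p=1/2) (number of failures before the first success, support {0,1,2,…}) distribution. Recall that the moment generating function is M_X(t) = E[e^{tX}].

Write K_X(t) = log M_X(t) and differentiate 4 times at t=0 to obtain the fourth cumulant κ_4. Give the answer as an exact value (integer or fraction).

M_X(t) = 1/(2*(1 - e^(t)/2))
K_X(t) = log M_X(t) = -log(1 - e^(t)/2) - log(2)
D^4[K](t) = (2*e^(3*t) + 16*e^(2*t) + 8*e^(t))/(e^(4*t) - 8*e^(3*t) + 24*e^(2*t) - 32*e^(t) + 16)

κ_4 = D^4[K](0) = 26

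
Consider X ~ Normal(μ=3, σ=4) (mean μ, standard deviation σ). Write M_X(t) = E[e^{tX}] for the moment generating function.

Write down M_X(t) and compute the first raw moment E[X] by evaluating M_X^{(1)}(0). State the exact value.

M_X(t) = e^(8*t^2 + 3*t)
D[M](t) = 16*t*e^(3*t)*e^(8*t^2) + 3*e^(3*t)*e^(8*t^2)

E[X] = D[M](0) = 3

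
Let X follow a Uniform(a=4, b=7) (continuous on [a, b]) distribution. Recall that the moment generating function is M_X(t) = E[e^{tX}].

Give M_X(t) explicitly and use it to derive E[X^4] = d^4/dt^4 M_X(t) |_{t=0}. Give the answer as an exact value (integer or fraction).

E[X^4] = M′′′′(0) = 5261/5

M_X(t) = (e^(7*t) - e^(4*t))/(3*t)
M′(t) = (7*t*e^(7*t) - 4*t*e^(4*t) - e^(7*t) + e^(4*t))/(3*t^2)
M′′(t) = (49*t^2*e^(7*t) - 16*t^2*e^(4*t) - 14*t*e^(7*t) + 8*t*e^(4*t) + 2*e^(7*t) - 2*e^(4*t))/(3*t^3)
M′′′(t) = (343*t^3*e^(7*t) - 64*t^3*e^(4*t) - 147*t^2*e^(7*t) + 48*t^2*e^(4*t) + 42*t*e^(7*t) - 24*t*e^(4*t) - 6*e^(7*t) + 6*e^(4*t))/(3*t^4)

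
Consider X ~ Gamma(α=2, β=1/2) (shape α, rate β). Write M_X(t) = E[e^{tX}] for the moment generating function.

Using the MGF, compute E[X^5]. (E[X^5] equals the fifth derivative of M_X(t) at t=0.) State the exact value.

E[X^5] = M^(5)(0) = 23040

M_X(t) = 1/(4*(1/2 - t)^2)
M^(5)(t) = -23040/(128*t^7 - 448*t^6 + 672*t^5 - 560*t^4 + 280*t^3 - 84*t^2 + 14*t - 1)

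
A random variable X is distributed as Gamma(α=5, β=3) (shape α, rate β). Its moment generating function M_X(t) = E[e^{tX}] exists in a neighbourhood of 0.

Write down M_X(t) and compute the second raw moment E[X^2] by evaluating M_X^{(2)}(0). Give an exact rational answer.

M_X(t) = 243/(3 - t)^5
dM/dt = 1215/(t^6 - 18*t^5 + 135*t^4 - 540*t^3 + 1215*t^2 - 1458*t + 729)
d^2M/dt^2 = -7290/(t^7 - 21*t^6 + 189*t^5 - 945*t^4 + 2835*t^3 - 5103*t^2 + 5103*t - 2187)

E[X^2] = d^2M/dt^2 |_{t=0} = 10/3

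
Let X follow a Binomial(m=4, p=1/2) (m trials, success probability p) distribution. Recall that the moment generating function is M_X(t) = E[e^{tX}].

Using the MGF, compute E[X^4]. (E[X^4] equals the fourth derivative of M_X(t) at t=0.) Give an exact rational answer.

E[X^4] = d^4M/dt^4 |_{t=0} = 85/2

M_X(t) = (e^(t)/2 + 1/2)^4
dM/dt = e^(4*t)/4 + 3*e^(3*t)/4 + 3*e^(2*t)/4 + e^(t)/4
d^2M/dt^2 = e^(4*t) + 9*e^(3*t)/4 + 3*e^(2*t)/2 + e^(t)/4
d^3M/dt^3 = 4*e^(4*t) + 27*e^(3*t)/4 + 3*e^(2*t) + e^(t)/4
d^4M/dt^4 = 16*e^(4*t) + 81*e^(3*t)/4 + 6*e^(2*t) + e^(t)/4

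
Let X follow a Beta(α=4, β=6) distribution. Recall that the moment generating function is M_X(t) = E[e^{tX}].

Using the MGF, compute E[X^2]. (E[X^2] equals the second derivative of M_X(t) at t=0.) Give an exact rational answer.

E[X^2] = d^2M/dt^2 |_{t=0} = 2/11

M_X(t) = ₁F₁(4; 10; t)
dM/dt = 2*₁F₁(5; 11; t)/5
d^2M/dt^2 = 2*₁F₁(6; 12; t)/11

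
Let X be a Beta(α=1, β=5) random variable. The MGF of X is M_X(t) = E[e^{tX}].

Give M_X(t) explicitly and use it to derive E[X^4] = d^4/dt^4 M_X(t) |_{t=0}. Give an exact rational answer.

M_X(t) = ₁F₁(1; 6; t)
M′(t) = ₁F₁(2; 7; t)/6
M′′(t) = ₁F₁(3; 8; t)/21
M′′′(t) = ₁F₁(4; 9; t)/56
M′′′′(t) = ₁F₁(5; 10; t)/126

E[X^4] = M′′′′(0) = 1/126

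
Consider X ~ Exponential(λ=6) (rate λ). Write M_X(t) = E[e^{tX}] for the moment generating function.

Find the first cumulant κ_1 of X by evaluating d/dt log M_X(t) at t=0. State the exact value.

κ_1 = K^(1)(0) = 1/6

M_X(t) = 6/(6 - t)
K_X(t) = log M_X(t) = -log(6 - t) + log(6)
K^(1)(t) = -1/(t - 6)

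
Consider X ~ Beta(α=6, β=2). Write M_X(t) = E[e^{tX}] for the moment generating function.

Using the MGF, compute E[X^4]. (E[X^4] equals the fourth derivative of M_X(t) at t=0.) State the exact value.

M_X(t) = ₁F₁(6; 8; t)
dM/dt = 3*₁F₁(7; 9; t)/4
d^2M/dt^2 = 7*₁F₁(8; 10; t)/12
d^3M/dt^3 = 7*₁F₁(9; 11; t)/15
d^4M/dt^4 = 21*₁F₁(10; 12; t)/55

E[X^4] = d^4M/dt^4 |_{t=0} = 21/55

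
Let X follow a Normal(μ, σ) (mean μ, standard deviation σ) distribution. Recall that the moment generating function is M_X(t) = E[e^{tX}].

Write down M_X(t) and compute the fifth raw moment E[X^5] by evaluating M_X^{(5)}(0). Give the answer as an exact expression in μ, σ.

E[X^5] = d^5M/dt^5 |_{t=0} = μ*(μ^4 + 10*μ^2*σ^2 + 15*σ^4)

M_X(t) = e^(μ*t + σ^2*t^2/2)
dM/dt = μ*e^(μ*t)*e^(σ^2*t^2/2) + σ^2*t*e^(μ*t)*e^(σ^2*t^2/2)
d^2M/dt^2 = μ^2*e^(μ*t)*e^(σ^2*t^2/2) + 2*μ*σ^2*t*e^(μ*t)*e^(σ^2*t^2/2) + σ^4*t^2*e^(μ*t)*e^(σ^2*t^2/2) + σ^2*e^(μ*t)*e^(σ^2*t^2/2)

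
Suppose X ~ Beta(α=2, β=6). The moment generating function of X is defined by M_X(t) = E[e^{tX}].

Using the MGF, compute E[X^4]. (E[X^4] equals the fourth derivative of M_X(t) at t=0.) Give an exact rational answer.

E[X^4] = D^4[M](0) = 1/66

M_X(t) = ₁F₁(2; 8; t)
D^4[M](t) = ₁F₁(6; 12; t)/66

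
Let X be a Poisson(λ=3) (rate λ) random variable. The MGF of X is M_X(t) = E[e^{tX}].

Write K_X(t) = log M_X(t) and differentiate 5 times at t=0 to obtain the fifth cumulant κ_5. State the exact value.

κ_5 = K′′′′′(0) = 3

M_X(t) = e^(3*e^(t) - 3)
K_X(t) = log M_X(t) = 3*e^(t) - 3
K′(t) = 3*e^(t)
K′′(t) = 3*e^(t)
K′′′(t) = 3*e^(t)
K′′′′(t) = 3*e^(t)
K′′′′′(t) = 3*e^(t)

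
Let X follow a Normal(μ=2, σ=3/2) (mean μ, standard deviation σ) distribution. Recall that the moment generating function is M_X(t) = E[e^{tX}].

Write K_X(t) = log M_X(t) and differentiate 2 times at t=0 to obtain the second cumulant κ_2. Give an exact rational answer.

κ_2 = K′′(0) = 9/4

M_X(t) = e^(9*t^2/8 + 2*t)
K_X(t) = log M_X(t) = 9*t^2/8 + 2*t
K′(t) = 9*t/4 + 2
K′′(t) = 9/4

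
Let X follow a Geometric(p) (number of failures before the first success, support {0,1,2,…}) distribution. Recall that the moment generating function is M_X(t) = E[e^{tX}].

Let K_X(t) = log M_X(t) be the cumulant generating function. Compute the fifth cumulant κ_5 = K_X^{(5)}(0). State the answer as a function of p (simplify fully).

κ_5 = d^5K/dt^5 |_{t=0} = (p^4 - 15*p^3 + 50*p^2 - 60*p + 24)/p^5

M_X(t) = p/(-(1 - p)*e^(t) + 1)
K_X(t) = log M_X(t) = log(p) - log(-(1 - p)*e^(t) + 1)
dK/dt = (-p*e^(t) + e^(t))/(p*e^(t) - e^(t) + 1)
d^2K/dt^2 = (-p*e^(t) + e^(t))/(p^2*e^(2*t) - 2*p*e^(2*t) + 2*p*e^(t) + e^(2*t) - 2*e^(t) + 1)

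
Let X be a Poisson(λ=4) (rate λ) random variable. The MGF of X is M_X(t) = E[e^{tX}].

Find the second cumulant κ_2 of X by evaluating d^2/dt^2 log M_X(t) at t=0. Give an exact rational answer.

κ_2 = d^2K/dt^2 |_{t=0} = 4

M_X(t) = e^(4*e^(t) - 4)
K_X(t) = log M_X(t) = 4*e^(t) - 4
dK/dt = 4*e^(t)
d^2K/dt^2 = 4*e^(t)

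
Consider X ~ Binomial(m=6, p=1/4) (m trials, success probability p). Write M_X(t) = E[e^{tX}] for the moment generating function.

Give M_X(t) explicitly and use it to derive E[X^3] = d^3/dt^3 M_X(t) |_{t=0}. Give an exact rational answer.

M_X(t) = (e^(t)/4 + 3/4)^6
D^3[M](t) = 27*e^(6*t)/512 + 1125*e^(5*t)/2048 + 135*e^(4*t)/64 + 3645*e^(3*t)/1024 + 1215*e^(2*t)/512 + 729*e^(t)/2048

E[X^3] = D^3[M](0) = 9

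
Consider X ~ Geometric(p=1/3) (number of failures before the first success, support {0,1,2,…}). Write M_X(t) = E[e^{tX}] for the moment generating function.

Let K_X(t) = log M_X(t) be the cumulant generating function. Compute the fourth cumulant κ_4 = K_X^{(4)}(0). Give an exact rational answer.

M_X(t) = 1/(3*(1 - 2*e^(t)/3))
K_X(t) = log M_X(t) = -log(1 - 2*e^(t)/3) - log(3)
dK/dt = -2*e^(t)/(2*e^(t) - 3)
d^2K/dt^2 = 6*e^(t)/(4*e^(2*t) - 12*e^(t) + 9)
d^3K/dt^3 = (-12*e^(2*t) - 18*e^(t))/(8*e^(3*t) - 36*e^(2*t) + 54*e^(t) - 27)
d^4K/dt^4 = (24*e^(3*t) + 144*e^(2*t) + 54*e^(t))/(16*e^(4*t) - 96*e^(3*t) + 216*e^(2*t) - 216*e^(t) + 81)

κ_4 = d^4K/dt^4 |_{t=0} = 222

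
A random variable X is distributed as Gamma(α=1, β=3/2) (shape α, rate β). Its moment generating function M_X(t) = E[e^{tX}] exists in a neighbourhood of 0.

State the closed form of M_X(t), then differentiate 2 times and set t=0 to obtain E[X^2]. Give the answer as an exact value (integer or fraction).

M_X(t) = 3/(2*(3/2 - t))
M′(t) = 6/(4*t^2 - 12*t + 9)
M′′(t) = -24/(8*t^3 - 36*t^2 + 54*t - 27)

E[X^2] = M′′(0) = 8/9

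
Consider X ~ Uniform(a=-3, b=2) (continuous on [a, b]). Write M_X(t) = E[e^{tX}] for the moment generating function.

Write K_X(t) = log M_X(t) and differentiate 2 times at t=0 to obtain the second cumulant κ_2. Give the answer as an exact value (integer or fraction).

κ_2 = d^2K/dt^2 |_{t=0} = 25/12

M_X(t) = (e^(2*t) - e^(-3*t))/(5*t)
K_X(t) = log M_X(t) = -log(t) + log(e^(2*t) - e^(-3*t)) - log(5)
dK/dt = (2*t*e^(5*t) + 3*t - e^(5*t) + 1)/(t*e^(5*t) - t)
d^2K/dt^2 = (-25*t^2*e^(5*t) + e^(10*t) - 2*e^(5*t) + 1)/(t^2*e^(10*t) - 2*t^2*e^(5*t) + t^2)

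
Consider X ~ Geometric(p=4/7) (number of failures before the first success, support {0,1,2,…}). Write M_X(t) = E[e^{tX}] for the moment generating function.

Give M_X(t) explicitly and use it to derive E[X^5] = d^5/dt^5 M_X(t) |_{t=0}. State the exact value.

E[X^5] = d^5M/dt^5 |_{t=0} = 23721/128

M_X(t) = 4/(7*(1 - 3*e^(t)/7))
dM/dt = 12*e^(t)/(9*e^(2*t) - 42*e^(t) + 49)
d^2M/dt^2 = (-36*e^(2*t) - 84*e^(t))/(27*e^(3*t) - 189*e^(2*t) + 441*e^(t) - 343)
d^3M/dt^3 = (108*e^(3*t) + 1008*e^(2*t) + 588*e^(t))/(81*e^(4*t) - 756*e^(3*t) + 2646*e^(2*t) - 4116*e^(t) + 2401)
d^4M/dt^4 = (-324*e^(4*t) - 8316*e^(3*t) - 19404*e^(2*t) - 4116*e^(t))/(243*e^(5*t) - 2835*e^(4*t) + 13230*e^(3*t) - 30870*e^(2*t) + 36015*e^(t) - 16807)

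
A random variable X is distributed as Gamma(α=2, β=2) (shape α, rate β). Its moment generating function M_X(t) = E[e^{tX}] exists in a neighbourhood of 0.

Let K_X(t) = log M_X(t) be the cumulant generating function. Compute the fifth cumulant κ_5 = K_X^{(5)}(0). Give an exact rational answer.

M_X(t) = 4/(2 - t)^2
K_X(t) = log M_X(t) = -2*log(2 - t) + 2*log(2)
K′(t) = -2/(t - 2)
K′′(t) = 2/(t^2 - 4*t + 4)
K′′′(t) = -4/(t^3 - 6*t^2 + 12*t - 8)
K′′′′(t) = 12/(t^4 - 8*t^3 + 24*t^2 - 32*t + 16)
K′′′′′(t) = -48/(t^5 - 10*t^4 + 40*t^3 - 80*t^2 + 80*t - 32)

κ_5 = K′′′′′(0) = 3/2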